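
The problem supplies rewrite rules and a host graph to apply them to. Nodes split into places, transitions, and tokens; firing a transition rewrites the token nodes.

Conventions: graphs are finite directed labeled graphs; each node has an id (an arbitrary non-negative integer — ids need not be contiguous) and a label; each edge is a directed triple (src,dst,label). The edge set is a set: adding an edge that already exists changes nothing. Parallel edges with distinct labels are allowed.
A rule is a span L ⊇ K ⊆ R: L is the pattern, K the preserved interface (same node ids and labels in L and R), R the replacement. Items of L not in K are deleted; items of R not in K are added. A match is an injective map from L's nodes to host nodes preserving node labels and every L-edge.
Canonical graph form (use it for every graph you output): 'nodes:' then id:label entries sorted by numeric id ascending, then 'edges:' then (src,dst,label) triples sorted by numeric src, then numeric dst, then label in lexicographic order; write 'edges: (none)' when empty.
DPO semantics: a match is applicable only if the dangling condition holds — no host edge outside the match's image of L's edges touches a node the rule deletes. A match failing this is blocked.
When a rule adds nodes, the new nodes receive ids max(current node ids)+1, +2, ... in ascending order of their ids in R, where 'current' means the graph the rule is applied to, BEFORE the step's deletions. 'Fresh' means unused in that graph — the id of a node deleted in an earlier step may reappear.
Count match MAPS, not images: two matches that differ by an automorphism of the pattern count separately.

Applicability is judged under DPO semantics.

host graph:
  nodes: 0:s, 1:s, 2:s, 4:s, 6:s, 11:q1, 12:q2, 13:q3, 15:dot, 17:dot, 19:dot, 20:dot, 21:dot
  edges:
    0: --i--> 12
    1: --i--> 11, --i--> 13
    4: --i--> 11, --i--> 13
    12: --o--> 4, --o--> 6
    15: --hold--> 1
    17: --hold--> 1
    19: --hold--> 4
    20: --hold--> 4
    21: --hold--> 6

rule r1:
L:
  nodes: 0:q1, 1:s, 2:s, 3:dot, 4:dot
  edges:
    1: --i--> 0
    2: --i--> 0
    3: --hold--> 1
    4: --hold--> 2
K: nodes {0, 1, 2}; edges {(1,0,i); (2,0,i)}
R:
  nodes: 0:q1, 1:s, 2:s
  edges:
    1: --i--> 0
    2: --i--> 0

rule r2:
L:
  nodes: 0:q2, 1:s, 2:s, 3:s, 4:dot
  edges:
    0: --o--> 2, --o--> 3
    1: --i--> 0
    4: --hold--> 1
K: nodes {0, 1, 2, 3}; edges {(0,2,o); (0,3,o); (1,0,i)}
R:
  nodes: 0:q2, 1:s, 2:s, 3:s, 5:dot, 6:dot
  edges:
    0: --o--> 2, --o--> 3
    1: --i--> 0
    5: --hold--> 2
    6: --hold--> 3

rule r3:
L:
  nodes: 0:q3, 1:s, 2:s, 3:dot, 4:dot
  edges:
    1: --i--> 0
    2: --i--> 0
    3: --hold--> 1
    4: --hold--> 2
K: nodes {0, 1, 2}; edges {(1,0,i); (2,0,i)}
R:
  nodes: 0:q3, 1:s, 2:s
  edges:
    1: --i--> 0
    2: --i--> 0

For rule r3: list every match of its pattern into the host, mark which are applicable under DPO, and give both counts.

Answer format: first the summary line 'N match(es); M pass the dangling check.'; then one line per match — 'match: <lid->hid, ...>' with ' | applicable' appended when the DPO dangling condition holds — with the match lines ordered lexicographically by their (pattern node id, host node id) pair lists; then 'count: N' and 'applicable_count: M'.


8 match(es); 8 pass the dangling check.
match: 0->13, 1->1, 2->4, 3->15, 4->19 | applicable
match: 0->13, 1->1, 2->4, 3->15, 4->20 | applicable
match: 0->13, 1->1, 2->4, 3->17, 4->19 | applicable
match: 0->13, 1->1, 2->4, 3->17, 4->20 | applicable
match: 0->13, 1->4, 2->1, 3->19, 4->15 | applicable
match: 0->13, 1->4, 2->1, 3->19, 4->17 | applicable
match: 0->13, 1->4, 2->1, 3->20, 4->15 | applicable
match: 0->13, 1->4, 2->1, 3->20, 4->17 | applicable
count: 8
applicable_count: 8


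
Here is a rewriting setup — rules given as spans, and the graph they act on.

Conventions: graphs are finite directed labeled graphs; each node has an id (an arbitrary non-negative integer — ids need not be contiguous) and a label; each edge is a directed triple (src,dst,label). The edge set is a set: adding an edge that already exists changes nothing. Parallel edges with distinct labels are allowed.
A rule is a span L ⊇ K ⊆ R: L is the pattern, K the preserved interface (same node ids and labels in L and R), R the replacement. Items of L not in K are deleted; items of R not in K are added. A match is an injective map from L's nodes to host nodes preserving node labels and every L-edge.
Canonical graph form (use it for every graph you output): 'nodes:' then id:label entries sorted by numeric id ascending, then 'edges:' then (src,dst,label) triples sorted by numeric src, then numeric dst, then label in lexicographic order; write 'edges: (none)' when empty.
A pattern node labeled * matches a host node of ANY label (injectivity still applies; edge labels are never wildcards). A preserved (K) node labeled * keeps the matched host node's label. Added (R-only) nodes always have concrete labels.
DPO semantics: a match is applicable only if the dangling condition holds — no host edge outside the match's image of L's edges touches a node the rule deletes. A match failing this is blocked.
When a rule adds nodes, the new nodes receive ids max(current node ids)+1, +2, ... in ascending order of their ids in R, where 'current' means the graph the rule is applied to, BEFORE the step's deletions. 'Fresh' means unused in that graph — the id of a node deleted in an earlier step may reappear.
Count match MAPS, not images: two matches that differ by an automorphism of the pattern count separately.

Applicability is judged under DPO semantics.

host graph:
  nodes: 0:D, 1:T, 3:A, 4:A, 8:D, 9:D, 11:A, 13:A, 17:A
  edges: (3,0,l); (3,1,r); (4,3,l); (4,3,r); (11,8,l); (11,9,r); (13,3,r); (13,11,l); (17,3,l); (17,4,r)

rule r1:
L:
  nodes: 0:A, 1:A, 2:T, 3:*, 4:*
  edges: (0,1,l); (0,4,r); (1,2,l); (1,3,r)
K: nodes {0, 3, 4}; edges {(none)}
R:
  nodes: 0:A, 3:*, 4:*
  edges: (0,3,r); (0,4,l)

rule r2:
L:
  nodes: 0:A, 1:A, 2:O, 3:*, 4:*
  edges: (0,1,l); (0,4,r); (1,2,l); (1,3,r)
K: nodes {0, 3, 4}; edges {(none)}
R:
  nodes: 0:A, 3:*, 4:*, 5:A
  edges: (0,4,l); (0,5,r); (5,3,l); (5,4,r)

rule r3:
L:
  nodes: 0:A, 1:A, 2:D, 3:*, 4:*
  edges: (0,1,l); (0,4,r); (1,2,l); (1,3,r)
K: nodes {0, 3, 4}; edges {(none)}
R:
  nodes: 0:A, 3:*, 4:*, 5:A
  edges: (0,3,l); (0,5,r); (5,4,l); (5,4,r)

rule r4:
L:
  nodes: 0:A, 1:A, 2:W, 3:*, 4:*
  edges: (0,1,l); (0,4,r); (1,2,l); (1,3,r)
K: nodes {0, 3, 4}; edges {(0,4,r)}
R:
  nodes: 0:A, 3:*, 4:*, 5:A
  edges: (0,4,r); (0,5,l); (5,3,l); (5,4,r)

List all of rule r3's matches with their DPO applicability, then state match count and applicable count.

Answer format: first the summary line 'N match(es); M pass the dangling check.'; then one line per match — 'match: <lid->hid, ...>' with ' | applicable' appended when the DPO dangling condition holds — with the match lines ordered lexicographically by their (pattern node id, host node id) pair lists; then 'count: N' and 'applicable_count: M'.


2 match(es); 1 pass the dangling check.
match: 0->13, 1->11, 2->8, 3->9, 4->3 | applicable
match: 0->17, 1->3, 2->0, 3->1, 4->4
count: 2
applicable_count: 1


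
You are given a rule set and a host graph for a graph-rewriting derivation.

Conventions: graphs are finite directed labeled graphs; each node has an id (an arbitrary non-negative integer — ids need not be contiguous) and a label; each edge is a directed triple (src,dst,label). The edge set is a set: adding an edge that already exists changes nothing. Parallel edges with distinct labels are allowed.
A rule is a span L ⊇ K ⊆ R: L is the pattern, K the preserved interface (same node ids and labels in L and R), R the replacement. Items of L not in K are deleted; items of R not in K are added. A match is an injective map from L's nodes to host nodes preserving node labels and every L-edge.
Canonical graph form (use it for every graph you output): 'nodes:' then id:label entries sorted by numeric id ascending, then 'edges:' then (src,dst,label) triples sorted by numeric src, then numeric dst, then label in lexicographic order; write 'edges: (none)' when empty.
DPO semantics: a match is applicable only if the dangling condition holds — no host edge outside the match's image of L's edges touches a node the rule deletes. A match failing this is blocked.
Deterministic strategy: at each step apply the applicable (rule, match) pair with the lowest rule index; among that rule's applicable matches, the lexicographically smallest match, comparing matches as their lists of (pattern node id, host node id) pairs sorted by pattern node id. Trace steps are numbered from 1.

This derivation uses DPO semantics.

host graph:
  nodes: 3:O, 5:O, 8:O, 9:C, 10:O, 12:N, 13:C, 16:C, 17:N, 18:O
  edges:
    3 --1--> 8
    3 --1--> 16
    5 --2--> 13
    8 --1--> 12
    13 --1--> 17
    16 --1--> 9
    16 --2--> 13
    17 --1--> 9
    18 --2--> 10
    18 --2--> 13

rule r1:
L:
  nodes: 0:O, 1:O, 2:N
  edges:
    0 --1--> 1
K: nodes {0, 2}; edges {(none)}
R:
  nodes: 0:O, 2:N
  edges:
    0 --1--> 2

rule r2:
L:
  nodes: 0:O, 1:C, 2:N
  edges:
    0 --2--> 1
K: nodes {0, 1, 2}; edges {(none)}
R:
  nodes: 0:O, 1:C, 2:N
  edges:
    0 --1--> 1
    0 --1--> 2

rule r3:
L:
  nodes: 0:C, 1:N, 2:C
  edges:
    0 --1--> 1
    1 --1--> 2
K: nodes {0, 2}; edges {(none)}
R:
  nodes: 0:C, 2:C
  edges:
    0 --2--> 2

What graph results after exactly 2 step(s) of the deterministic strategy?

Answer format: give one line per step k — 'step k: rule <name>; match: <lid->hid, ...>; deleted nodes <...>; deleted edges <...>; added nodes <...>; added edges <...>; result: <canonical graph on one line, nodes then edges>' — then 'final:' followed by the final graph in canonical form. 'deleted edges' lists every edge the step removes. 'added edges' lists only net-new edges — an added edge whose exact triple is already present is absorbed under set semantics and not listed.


step 1: rule r2; match: 0->5, 1->13, 2->12; deleted nodes (none); deleted edges (5,13,2); added nodes (none); added edges (5,12,1); (5,13,1); result: nodes: 3:O, 5:O, 8:O, 9:C, 10:O, 12:N, 13:C, 16:C, 17:N, 18:O edges: (3,8,1); (3,16,1); (5,12,1); (5,13,1); (8,12,1); (13,17,1); (16,9,1); (16,13,2); (17,9,1); (18,10,2); (18,13,2)
step 2: rule r2; match: 0->18, 1->13, 2->12; deleted nodes (none); deleted edges (18,13,2); added nodes (none); added edges (18,12,1); (18,13,1); result: nodes: 3:O, 5:O, 8:O, 9:C, 10:O, 12:N, 13:C, 16:C, 17:N, 18:O edges: (3,8,1); (3,16,1); (5,12,1); (5,13,1); (8,12,1); (13,17,1); (16,9,1); (16,13,2); (17,9,1); (18,10,2); (18,12,1); (18,13,1)
final:
nodes: 3:O, 5:O, 8:O, 9:C, 10:O, 12:N, 13:C, 16:C, 17:N, 18:O
edges: (3,8,1); (3,16,1); (5,12,1); (5,13,1); (8,12,1); (13,17,1); (16,9,1); (16,13,2); (17,9,1); (18,10,2); (18,12,1); (18,13,1)


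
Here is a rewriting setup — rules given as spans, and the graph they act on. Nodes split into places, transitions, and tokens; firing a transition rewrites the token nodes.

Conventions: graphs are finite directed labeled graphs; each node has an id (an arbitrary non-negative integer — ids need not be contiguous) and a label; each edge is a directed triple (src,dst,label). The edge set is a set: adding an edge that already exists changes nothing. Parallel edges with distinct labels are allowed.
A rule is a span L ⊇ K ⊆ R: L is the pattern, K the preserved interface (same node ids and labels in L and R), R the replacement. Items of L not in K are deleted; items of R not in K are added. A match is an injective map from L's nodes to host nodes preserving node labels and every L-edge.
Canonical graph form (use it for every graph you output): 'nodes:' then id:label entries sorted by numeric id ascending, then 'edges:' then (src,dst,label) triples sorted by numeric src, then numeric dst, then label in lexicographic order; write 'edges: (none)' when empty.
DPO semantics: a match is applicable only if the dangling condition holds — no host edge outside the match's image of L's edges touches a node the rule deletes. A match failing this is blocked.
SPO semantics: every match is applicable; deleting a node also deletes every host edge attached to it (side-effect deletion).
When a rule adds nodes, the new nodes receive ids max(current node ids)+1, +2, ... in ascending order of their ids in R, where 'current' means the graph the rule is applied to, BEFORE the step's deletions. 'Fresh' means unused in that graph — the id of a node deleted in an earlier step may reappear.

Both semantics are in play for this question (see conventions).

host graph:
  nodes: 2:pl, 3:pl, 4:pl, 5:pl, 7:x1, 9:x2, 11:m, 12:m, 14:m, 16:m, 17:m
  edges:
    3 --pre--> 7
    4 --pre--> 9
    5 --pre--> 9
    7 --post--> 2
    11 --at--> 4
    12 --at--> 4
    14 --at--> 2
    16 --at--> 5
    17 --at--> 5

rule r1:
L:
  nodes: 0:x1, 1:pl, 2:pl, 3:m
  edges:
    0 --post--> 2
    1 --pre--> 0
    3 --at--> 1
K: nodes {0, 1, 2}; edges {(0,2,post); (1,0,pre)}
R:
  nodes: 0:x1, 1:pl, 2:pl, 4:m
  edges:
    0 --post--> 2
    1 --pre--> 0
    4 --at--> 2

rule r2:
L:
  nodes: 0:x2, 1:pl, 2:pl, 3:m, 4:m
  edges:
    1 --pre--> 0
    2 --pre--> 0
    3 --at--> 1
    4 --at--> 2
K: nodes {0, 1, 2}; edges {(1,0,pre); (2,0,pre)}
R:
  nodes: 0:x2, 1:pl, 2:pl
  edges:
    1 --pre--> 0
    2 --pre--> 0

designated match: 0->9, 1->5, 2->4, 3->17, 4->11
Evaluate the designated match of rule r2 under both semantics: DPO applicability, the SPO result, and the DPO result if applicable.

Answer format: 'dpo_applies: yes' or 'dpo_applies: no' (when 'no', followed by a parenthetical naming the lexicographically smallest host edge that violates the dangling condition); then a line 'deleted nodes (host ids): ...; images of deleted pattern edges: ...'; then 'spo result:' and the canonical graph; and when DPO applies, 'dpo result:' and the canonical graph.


dpo_applies: yes
deleted nodes (host ids): 11, 17; images of deleted pattern edges: (11,4,at); (17,5,at)
spo result:
nodes: 2:pl, 3:pl, 4:pl, 5:pl, 7:x1, 9:x2, 12:m, 14:m, 16:m
edges: (3,7,pre); (4,9,pre); (5,9,pre); (7,2,post); (12,4,at); (14,2,at); (16,5,at)
dpo result:
nodes: 2:pl, 3:pl, 4:pl, 5:pl, 7:x1, 9:x2, 12:m, 14:m, 16:m
edges: (3,7,pre); (4,9,pre); (5,9,pre); (7,2,post); (12,4,at); (14,2,at); (16,5,at)


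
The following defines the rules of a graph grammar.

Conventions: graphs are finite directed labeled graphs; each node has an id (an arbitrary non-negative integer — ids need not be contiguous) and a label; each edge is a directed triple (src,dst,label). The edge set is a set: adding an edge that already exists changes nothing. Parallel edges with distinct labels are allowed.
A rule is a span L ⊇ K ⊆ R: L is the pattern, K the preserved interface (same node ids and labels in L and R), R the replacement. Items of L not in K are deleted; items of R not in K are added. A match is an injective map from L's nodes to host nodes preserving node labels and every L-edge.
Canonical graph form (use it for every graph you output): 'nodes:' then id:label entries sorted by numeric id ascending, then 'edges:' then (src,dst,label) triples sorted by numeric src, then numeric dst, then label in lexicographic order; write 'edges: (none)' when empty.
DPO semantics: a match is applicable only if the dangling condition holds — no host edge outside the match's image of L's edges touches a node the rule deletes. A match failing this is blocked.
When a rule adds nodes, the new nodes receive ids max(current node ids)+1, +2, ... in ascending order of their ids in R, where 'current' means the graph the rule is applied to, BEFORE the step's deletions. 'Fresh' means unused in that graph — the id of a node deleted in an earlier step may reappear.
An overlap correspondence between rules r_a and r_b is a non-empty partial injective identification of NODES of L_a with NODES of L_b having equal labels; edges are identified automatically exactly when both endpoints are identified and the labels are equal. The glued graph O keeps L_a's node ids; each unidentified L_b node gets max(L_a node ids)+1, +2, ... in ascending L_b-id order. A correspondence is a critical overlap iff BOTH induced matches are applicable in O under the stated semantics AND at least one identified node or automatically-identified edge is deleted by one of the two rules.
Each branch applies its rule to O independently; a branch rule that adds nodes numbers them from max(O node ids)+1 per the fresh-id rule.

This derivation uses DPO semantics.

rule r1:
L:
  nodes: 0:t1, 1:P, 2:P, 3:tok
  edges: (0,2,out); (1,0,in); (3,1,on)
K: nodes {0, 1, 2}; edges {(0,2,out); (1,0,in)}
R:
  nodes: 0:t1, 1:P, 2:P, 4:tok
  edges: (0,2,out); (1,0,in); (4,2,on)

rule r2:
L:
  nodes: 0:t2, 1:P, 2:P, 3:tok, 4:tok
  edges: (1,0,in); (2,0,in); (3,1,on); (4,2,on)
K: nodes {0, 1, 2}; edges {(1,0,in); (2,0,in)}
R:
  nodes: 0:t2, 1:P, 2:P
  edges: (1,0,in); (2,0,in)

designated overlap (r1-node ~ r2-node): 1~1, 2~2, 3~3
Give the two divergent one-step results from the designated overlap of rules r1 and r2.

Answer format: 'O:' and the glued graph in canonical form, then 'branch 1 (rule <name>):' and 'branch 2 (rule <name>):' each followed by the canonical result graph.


O:
nodes: 0:t1, 1:P, 2:P, 3:tok, 4:t2, 5:tok
edges: (0,2,out); (1,0,in); (1,4,in); (2,4,in); (3,1,on); (5,2,on)
branch 1 (rule r1):
nodes: 0:t1, 1:P, 2:P, 4:t2, 5:tok, 6:tok
edges: (0,2,out); (1,0,in); (1,4,in); (2,4,in); (5,2,on); (6,2,on)
branch 2 (rule r2):
nodes: 0:t1, 1:P, 2:P, 4:t2
edges: (0,2,out); (1,0,in); (1,4,in); (2,4,in)


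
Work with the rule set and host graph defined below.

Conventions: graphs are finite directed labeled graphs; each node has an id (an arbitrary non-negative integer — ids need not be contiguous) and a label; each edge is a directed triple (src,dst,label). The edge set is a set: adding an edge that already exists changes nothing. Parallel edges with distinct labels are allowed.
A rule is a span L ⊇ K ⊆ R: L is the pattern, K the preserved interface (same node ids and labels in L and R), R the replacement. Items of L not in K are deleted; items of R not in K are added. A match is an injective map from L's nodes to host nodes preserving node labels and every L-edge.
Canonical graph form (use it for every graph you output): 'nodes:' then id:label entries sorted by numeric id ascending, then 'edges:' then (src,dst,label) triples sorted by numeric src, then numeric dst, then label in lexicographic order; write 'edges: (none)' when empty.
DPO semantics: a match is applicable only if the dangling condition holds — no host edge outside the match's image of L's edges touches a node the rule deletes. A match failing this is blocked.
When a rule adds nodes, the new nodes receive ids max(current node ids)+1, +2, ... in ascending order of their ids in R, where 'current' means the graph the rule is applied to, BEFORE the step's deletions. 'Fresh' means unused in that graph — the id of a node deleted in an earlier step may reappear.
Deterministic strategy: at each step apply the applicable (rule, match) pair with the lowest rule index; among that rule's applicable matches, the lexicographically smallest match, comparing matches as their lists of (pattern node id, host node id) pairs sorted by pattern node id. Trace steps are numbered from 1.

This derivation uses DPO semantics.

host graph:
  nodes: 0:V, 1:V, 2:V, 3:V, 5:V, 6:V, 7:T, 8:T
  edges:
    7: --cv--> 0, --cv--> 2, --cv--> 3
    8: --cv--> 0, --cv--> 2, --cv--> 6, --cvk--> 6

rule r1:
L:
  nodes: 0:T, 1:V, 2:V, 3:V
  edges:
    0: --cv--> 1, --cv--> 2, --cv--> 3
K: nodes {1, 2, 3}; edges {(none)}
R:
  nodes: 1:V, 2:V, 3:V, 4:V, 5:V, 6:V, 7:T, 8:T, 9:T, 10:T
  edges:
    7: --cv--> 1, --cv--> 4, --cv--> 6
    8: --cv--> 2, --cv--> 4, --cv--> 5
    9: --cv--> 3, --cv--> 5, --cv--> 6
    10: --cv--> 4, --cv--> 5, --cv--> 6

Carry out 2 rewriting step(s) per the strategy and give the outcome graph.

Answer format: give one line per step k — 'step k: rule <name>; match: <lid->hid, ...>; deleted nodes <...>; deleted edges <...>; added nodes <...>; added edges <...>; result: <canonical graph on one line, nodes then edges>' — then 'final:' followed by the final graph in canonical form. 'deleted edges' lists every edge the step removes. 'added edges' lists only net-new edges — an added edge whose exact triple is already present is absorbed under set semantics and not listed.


step 1: rule r1; match: 0->7, 1->0, 2->2, 3->3; deleted nodes 7; deleted edges (7,0,cv); (7,2,cv); (7,3,cv); added nodes 9, 10, 11, 12, 13, 14, 15; added edges (12,0,cv); (12,9,cv); (12,11,cv); (13,2,cv); (13,9,cv); (13,10,cv); (14,3,cv); (14,10,cv); (14,11,cv); (15,9,cv); (15,10,cv); (15,11,cv); result: nodes: 0:V, 1:V, 2:V, 3:V, 5:V, 6:V, 8:T, 9:V, 10:V, 11:V, 12:T, 13:T, 14:T, 15:T edges: (8,0,cv); (8,2,cv); (8,6,cv); (8,6,cvk); (12,0,cv); (12,9,cv); (12,11,cv); (13,2,cv); (13,9,cv); (13,10,cv); (14,3,cv); (14,10,cv); (14,11,cv); (15,9,cv); (15,10,cv); (15,11,cv)
step 2: rule r1; match: 0->12, 1->0, 2->9, 3->11; deleted nodes 12; deleted edges (12,0,cv); (12,9,cv); (12,11,cv); added nodes 16, 17, 18, 19, 20, 21, 22; added edges (19,0,cv); (19,16,cv); (19,18,cv); (20,9,cv); (20,16,cv); (20,17,cv); (21,11,cv); (21,17,cv); (21,18,cv); (22,16,cv); (22,17,cv); (22,18,cv); result: nodes: 0:V, 1:V, 2:V, 3:V, 5:V, 6:V, 8:T, 9:V, 10:V, 11:V, 13:T, 14:T, 15:T, 16:V, 17:V, 18:V, 19:T, 20:T, 21:T, 22:T edges: (8,0,cv); (8,2,cv); (8,6,cv); (8,6,cvk); (13,2,cv); (13,9,cv); (13,10,cv); (14,3,cv); (14,10,cv); (14,11,cv); (15,9,cv); (15,10,cv); (15,11,cv); (19,0,cv); (19,16,cv); (19,18,cv); (20,9,cv); (20,16,cv); (20,17,cv); (21,11,cv); (21,17,cv); (21,18,cv); (22,16,cv); (22,17,cv); (22,18,cv)
final:
nodes: 0:V, 1:V, 2:V, 3:V, 5:V, 6:V, 8:T, 9:V, 10:V, 11:V, 13:T, 14:T, 15:T, 16:V, 17:V, 18:V, 19:T, 20:T, 21:T, 22:T
edges: (8,0,cv); (8,2,cv); (8,6,cv); (8,6,cvk); (13,2,cv); (13,9,cv); (13,10,cv); (14,3,cv); (14,10,cv); (14,11,cv); (15,9,cv); (15,10,cv); (15,11,cv); (19,0,cv); (19,16,cv); (19,18,cv); (20,9,cv); (20,16,cv); (20,17,cv); (21,11,cv); (21,17,cv); (21,18,cv); (22,16,cv); (22,17,cv); (22,18,cv)


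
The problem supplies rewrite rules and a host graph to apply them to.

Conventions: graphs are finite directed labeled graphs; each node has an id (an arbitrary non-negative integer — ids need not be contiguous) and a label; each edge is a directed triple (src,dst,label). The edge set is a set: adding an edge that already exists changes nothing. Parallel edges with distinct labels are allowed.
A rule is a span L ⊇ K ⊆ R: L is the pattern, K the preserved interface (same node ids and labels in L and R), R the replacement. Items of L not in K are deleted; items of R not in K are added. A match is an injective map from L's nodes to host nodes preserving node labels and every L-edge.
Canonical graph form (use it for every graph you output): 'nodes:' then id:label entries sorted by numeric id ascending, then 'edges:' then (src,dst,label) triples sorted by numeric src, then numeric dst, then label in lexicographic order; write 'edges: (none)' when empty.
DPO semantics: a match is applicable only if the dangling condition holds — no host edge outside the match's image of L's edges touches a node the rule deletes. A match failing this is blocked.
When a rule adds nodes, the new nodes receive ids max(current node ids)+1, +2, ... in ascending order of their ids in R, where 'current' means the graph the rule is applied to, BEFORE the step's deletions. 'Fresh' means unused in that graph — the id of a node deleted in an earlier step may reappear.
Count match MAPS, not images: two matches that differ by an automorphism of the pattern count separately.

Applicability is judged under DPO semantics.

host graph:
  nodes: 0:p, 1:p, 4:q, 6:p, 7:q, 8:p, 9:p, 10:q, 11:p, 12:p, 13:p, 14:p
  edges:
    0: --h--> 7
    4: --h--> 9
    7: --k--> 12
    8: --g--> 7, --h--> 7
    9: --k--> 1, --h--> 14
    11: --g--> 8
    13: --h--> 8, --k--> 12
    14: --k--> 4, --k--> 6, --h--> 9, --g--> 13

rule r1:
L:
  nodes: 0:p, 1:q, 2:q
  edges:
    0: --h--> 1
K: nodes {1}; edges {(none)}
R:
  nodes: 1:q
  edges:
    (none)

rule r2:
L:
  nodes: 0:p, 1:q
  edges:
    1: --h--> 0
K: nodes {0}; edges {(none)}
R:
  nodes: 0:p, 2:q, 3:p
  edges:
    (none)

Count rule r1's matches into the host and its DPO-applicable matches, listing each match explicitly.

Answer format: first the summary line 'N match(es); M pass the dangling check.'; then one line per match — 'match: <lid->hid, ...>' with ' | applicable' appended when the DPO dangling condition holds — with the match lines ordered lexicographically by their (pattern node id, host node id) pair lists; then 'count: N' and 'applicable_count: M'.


4 match(es); 1 pass the dangling check.
match: 0->0, 1->7, 2->4
match: 0->0, 1->7, 2->10 | applicable
match: 0->8, 1->7, 2->4
match: 0->8, 1->7, 2->10
count: 4
applicable_count: 1


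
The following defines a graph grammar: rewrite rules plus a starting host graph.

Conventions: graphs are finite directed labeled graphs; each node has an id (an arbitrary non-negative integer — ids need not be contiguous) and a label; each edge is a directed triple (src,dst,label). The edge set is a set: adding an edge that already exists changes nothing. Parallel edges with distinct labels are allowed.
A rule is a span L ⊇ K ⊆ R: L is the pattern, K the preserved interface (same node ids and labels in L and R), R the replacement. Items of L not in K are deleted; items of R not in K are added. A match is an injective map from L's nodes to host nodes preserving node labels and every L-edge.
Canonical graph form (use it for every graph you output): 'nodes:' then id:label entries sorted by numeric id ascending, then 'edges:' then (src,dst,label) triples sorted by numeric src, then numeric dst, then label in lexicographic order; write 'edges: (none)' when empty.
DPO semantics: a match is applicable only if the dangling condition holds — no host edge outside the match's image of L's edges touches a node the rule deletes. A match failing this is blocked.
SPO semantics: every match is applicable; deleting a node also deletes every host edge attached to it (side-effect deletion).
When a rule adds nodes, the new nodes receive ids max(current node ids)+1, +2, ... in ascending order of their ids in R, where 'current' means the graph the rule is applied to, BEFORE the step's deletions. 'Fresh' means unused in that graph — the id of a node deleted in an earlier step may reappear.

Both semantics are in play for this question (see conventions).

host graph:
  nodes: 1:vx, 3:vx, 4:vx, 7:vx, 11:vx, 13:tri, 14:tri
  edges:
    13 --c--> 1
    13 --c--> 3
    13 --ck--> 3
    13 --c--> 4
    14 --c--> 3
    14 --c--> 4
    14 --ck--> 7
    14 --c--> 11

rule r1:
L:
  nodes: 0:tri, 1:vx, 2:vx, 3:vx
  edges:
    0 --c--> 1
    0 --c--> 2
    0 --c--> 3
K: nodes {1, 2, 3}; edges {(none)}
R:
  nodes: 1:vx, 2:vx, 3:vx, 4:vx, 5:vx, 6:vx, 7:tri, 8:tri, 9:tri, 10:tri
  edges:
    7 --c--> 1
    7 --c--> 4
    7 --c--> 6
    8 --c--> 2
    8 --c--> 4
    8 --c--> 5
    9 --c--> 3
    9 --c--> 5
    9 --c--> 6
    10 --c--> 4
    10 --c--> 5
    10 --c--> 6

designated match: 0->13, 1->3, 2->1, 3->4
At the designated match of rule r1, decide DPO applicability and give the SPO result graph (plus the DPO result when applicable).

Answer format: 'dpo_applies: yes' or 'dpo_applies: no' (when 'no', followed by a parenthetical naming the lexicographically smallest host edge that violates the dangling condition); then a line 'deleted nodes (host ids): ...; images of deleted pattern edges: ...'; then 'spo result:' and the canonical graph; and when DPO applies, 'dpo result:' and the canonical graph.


dpo_applies: no
(the rule deletes node 13, which keeps host edge (13,3,ck) outside the match image — the dangling condition fails, DPO blocks; SPO proceeds and side-deletes such edges)
deleted nodes (host ids): 13; images of deleted pattern edges: (13,1,c); (13,3,c); (13,4,c)
spo result:
nodes: 1:vx, 3:vx, 4:vx, 7:vx, 11:vx, 14:tri, 15:vx, 16:vx, 17:vx, 18:tri, 19:tri, 20:tri, 21:tri
edges: (14,3,c); (14,4,c); (14,7,ck); (14,11,c); (18,3,c); (18,15,c); (18,17,c); (19,1,c); (19,15,c); (19,16,c); (20,4,c); (20,16,c); (20,17,c); (21,15,c); (21,16,c); (21,17,c)


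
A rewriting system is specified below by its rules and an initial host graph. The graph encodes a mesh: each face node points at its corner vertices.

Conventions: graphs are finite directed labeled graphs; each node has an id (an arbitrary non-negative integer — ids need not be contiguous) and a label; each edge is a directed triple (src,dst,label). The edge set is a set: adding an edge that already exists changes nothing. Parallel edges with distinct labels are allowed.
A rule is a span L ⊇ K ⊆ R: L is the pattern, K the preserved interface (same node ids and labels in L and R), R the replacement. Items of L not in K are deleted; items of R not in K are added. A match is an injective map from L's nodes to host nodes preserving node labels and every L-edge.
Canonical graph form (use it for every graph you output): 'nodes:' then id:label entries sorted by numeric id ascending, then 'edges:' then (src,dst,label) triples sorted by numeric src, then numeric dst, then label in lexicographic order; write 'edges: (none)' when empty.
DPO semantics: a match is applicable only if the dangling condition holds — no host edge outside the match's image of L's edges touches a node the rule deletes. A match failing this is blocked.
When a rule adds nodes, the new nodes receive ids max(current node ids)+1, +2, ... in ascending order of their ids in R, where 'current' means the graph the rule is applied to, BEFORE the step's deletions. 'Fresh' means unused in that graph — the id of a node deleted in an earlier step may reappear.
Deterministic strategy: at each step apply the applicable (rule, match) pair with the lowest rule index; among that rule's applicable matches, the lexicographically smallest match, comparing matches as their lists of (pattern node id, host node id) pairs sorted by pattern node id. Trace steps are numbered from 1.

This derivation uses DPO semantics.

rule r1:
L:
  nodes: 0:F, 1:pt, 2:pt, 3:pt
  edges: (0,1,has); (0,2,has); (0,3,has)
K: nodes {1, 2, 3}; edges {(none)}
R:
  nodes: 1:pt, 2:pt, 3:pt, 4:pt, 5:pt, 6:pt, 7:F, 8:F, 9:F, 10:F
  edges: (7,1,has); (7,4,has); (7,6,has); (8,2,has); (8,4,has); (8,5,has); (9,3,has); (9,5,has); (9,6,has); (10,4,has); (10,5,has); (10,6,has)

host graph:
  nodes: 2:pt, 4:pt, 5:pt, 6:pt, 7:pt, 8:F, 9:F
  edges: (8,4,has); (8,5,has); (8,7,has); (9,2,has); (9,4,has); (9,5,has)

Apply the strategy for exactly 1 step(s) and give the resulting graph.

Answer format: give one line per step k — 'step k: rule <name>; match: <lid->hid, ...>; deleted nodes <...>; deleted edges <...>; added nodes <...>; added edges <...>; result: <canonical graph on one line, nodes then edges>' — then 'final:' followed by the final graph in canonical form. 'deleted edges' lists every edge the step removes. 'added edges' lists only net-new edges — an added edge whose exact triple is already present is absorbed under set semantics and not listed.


step 1: rule r1; match: 0->8, 1->4, 2->5, 3->7; deleted nodes 8; deleted edges (8,4,has); (8,5,has); (8,7,has); added nodes 10, 11, 12, 13, 14, 15, 16; added edges (13,4,has); (13,10,has); (13,12,has); (14,5,has); (14,10,has); (14,11,has); (15,7,has); (15,11,has); (15,12,has); (16,10,has); (16,11,has); (16,12,has); result: nodes: 2:pt, 4:pt, 5:pt, 6:pt, 7:pt, 9:F, 10:pt, 11:pt, 12:pt, 13:F, 14:F, 15:F, 16:F edges: (9,2,has); (9,4,has); (9,5,has); (13,4,has); (13,10,has); (13,12,has); (14,5,has); (14,10,has); (14,11,has); (15,7,has); (15,11,has); (15,12,has); (16,10,has); (16,11,has); (16,12,has)
final:
nodes: 2:pt, 4:pt, 5:pt, 6:pt, 7:pt, 9:F, 10:pt, 11:pt, 12:pt, 13:F, 14:F, 15:F, 16:F
edges: (9,2,has); (9,4,has); (9,5,has); (13,4,has); (13,10,has); (13,12,has); (14,5,has); (14,10,has); (14,11,has); (15,7,has); (15,11,has); (15,12,has); (16,10,has); (16,11,has); (16,12,has)


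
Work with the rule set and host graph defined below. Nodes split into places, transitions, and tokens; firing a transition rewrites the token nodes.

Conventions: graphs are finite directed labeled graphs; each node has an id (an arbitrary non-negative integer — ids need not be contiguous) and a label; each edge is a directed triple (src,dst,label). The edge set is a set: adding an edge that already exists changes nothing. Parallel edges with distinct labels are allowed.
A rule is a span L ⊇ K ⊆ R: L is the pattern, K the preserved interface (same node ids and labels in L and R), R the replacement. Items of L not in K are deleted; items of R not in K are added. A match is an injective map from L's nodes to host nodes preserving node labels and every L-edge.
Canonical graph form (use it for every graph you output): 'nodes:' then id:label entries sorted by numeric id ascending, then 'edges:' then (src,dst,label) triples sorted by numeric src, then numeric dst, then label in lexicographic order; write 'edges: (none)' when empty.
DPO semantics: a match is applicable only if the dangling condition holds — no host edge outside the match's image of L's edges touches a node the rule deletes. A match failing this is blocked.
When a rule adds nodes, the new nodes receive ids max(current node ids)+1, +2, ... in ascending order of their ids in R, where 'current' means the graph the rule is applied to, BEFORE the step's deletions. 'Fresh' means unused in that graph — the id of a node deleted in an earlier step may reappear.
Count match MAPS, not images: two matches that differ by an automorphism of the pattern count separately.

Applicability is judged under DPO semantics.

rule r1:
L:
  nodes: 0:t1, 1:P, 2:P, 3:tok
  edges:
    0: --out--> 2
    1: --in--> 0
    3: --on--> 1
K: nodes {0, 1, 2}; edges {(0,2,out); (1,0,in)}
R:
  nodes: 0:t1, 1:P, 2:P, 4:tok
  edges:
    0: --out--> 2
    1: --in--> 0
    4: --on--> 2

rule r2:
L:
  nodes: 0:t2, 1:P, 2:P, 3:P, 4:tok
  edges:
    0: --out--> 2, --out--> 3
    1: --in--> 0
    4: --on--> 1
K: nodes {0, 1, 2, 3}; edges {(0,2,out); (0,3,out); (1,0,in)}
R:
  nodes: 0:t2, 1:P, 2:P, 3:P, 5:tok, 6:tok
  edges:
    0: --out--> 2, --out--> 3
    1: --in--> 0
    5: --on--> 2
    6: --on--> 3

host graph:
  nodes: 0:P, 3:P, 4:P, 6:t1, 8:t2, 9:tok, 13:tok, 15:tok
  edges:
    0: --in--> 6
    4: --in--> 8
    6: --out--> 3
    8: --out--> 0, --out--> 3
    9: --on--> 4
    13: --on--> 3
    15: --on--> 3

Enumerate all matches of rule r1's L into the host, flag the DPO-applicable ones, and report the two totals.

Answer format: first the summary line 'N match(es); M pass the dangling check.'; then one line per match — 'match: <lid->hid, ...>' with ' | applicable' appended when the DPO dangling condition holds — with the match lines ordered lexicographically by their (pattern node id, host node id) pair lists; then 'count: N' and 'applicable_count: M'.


0 match(es); 0 pass the dangling check.
count: 0
applicable_count: 0


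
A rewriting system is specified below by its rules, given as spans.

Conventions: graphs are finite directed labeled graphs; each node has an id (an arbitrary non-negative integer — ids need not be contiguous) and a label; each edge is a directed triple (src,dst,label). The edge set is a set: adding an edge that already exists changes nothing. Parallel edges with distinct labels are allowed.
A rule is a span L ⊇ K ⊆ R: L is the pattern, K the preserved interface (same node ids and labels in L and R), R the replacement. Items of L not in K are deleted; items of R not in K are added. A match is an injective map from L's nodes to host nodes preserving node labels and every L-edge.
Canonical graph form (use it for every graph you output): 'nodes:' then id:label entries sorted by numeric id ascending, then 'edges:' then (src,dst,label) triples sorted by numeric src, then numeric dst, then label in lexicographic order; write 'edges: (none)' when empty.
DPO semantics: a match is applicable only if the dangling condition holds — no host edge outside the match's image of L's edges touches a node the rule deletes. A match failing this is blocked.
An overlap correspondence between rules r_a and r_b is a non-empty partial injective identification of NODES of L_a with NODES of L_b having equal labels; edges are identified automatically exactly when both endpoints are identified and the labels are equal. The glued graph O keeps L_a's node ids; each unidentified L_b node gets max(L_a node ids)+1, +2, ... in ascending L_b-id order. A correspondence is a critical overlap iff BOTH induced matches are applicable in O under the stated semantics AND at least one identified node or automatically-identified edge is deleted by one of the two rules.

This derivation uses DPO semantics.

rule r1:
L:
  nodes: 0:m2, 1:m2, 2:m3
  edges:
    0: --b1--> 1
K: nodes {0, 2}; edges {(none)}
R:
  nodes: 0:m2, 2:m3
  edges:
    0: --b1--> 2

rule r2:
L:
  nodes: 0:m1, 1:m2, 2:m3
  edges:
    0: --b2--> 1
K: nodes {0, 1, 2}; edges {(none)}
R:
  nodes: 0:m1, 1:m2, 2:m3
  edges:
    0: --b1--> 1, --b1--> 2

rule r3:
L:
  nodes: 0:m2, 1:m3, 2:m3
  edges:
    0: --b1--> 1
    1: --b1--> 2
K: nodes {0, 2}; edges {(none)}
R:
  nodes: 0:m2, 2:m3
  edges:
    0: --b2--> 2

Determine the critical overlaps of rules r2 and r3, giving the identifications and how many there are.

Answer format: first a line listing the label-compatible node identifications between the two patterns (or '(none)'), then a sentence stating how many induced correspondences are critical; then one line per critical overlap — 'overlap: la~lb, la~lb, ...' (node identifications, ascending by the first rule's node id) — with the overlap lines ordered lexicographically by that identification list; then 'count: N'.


label-compatible node identifications between L(r2) and L(r3): 1~0, 2~1, 2~2
2 of the induced correspondences are critical overlaps of r2 and r3.
overlap: 1~0, 2~1
overlap: 2~1
count: 2


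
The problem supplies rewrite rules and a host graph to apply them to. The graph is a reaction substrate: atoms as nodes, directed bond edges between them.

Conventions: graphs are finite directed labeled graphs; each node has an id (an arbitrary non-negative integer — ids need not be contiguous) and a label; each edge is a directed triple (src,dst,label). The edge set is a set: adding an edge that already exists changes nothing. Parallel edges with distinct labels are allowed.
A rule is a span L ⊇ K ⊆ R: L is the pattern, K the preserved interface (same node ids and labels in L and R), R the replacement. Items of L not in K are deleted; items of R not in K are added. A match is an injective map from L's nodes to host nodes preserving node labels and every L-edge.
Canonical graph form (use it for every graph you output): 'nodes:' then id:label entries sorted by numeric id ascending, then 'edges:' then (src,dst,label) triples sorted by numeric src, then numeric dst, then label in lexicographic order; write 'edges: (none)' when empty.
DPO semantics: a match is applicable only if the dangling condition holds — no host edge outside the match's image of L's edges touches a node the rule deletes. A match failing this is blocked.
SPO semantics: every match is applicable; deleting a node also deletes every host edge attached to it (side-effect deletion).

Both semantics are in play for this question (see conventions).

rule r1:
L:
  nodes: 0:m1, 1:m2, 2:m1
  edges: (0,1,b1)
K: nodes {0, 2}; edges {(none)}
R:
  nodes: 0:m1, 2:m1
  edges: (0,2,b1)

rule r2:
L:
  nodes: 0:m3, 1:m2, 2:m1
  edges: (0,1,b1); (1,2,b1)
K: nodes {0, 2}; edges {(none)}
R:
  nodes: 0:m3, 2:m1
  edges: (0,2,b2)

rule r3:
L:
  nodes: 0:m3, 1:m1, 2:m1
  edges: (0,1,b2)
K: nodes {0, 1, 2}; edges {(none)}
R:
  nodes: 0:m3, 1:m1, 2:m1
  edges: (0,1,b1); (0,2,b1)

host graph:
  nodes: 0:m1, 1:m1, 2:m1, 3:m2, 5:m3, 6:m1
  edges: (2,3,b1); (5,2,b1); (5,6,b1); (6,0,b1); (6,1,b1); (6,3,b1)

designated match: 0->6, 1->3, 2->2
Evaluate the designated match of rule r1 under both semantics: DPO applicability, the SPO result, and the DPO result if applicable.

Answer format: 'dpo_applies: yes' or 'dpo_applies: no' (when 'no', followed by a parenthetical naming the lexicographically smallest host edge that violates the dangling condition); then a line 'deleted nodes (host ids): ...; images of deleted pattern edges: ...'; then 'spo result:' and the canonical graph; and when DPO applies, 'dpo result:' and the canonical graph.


dpo_applies: no
(the rule deletes node 3, which keeps host edge (2,3,b1) outside the match image — the dangling condition fails, DPO blocks; SPO proceeds and side-deletes such edges)
deleted nodes (host ids): 3; images of deleted pattern edges: (6,3,b1)
spo result:
nodes: 0:m1, 1:m1, 2:m1, 5:m3, 6:m1
edges: (5,2,b1); (5,6,b1); (6,0,b1); (6,1,b1); (6,2,b1)
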